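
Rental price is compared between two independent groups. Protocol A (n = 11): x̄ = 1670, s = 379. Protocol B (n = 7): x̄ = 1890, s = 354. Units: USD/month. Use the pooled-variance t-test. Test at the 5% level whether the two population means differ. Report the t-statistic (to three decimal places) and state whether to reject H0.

Let group 1 = protocol A, group 2 = protocol B. H0: μ_1 = μ_2; H1: μ_1 ≠ μ_2 (two-sample pooled-variance t-test, two-sided).
s_p² = [(11−1)·379² + (7−1)·354²]/(11+7−2) = 136769
t = (1670 − 1890)/√[136769·(1/11 + 1/7)] = -1.230
df = n₁ + n₂ − 2 = 16
Two-sided p-value ≈ 0.2363
Since p ≈ 0.2363 > α = 0.05, fail to reject H0; the data do not provide sufficient evidence against H0.

t = -1.230; fail to reject H0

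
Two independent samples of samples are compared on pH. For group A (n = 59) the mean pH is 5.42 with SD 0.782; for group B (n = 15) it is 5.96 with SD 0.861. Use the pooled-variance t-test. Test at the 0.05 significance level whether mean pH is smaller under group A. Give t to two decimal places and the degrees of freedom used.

Let group 1 = group A, group 2 = group B. H0: μ_1 = μ_2; H1: μ_1 < μ_2 (two-sample pooled-variance t-test, left-tailed).
s_p² = [(59−1)·0.782² + (15−1)·0.861²]/(59+15−2) = 0.636762
t = (5.42 − 5.96)/√[0.636762·(1/59 + 1/15)] = -2.34
df = n₁ + n₂ − 2 = 72
p-value = P(T ≤ -2.34) ≈ 0.0110
Since p ≈ 0.0110 < α = 0.05, reject H0; the data support H1.

t = -2.34, df = 72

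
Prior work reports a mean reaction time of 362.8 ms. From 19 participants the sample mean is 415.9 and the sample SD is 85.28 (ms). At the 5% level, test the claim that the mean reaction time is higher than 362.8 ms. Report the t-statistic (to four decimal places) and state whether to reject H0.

H0: μ = 362.8; H1: μ > 362.8 (one-sample t-test, right-tailed).
t = (x̄ − μ₀)/(s/√n) = (415.9 − 362.8)/(85.28/√19) = 2.7141
df = n − 1 = 18
p-value = P(T ≥ 2.7141) ≈ 0.0071
Since p ≈ 0.0071 < α = 0.05, reject H0; the data support H1.

t = 2.7141; reject H0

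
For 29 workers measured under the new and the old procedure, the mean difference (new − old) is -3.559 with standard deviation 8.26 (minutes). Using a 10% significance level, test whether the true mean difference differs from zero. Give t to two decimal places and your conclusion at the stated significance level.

t = -2.32; reject H0

H0: μ_d = 0; H1: μ_d ≠ 0 (paired t-test on the differences, two-sided).
t = d̄/(s_d/√n) = -3.559/(8.26/√29) = -2.32
df = n − 1 = 28
Two-sided p-value ≈ 0.028
Since p ≈ 0.028 < α = 0.1, reject H0; the evidence is statistically significant.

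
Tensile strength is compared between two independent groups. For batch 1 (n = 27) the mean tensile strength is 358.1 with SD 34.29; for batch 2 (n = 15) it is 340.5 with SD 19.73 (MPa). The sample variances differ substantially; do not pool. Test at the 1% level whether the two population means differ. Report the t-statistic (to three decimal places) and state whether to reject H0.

t = 2.111; fail to reject H0

Let group 1 = batch 1, group 2 = batch 2. H0: μ_1 = μ_2; H1: μ_1 ≠ μ_2 (Welch's two-sample t-test, two-sided).
t = (x̄_1 − x̄_2)/√(s_1²/n_1 + s_2²/n_2) = (358.1 − 340.5)/√(34.29²/27 + 19.73²/15) = 2.111
Welch–Satterthwaite df ≈ 39.90
Two-sided p-value ≈ 0.0411
Since p ≈ 0.0411 > α = 0.01, fail to reject H0; the evidence is not statistically significant.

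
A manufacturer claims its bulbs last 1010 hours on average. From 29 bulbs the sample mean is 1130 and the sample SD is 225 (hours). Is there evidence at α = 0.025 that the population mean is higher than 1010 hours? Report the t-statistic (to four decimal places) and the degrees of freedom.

t = 2.8721, df = 28

H0: μ = 1010; H1: μ > 1010 (one-sample t-test, right-tailed).
t = (x̄ − μ₀)/(s/√n) = (1130 − 1010)/(225/√29) = 2.8721
df = n − 1 = 28
p-value = P(T ≥ 2.8721) ≈ 0.0038
Since p ≈ 0.0038 < α = 0.025, reject H0; the evidence is statistically significant.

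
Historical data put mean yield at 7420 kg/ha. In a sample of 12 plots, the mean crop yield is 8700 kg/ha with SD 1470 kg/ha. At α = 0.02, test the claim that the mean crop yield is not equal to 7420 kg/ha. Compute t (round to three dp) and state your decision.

t = 3.016; reject H0

H0: μ = 7420; H1: μ ≠ 7420 (one-sample t-test, two-sided).
t = (x̄ − μ₀)/(s/√n) = (8700 − 7420)/(1470/√12) = 3.016
df = n − 1 = 11
Two-sided p-value ≈ 0.0117
Since p ≈ 0.0117 < α = 0.02, reject H0; the evidence is statistically significant.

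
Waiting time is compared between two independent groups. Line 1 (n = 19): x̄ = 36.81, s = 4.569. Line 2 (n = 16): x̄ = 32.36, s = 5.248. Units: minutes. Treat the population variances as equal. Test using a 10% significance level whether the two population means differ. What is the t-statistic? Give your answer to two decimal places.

Let group 1 = line 1, group 2 = line 2. H0: μ_1 = μ_2; H1: μ_1 ≠ μ_2 (two-sample pooled-variance t-test, two-sided).
s_p² = [(19−1)·4.569² + (16−1)·5.248²]/(19+16−2) = 23.9056
t = (36.81 − 32.36)/√[23.9056·(1/19 + 1/16)] = 2.68
df = n₁ + n₂ − 2 = 33
Two-sided p-value ≈ 0.0113
Since p ≈ 0.0113 < α = 0.1, reject H0; the data support H1.

2.68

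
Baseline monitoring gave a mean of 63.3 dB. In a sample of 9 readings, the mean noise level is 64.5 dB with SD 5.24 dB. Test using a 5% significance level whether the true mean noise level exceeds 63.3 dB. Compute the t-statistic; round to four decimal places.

0.6870

H0: μ = 63.3; H1: μ > 63.3 (one-sample t-test, right-tailed).
t = (x̄ − μ₀)/(s/√n) = (64.5 − 63.3)/(5.24/√9) = 0.6870
df = n − 1 = 8
p-value = P(T ≥ 0.6870) ≈ 0.256
Since p ≈ 0.256 > α = 0.05, fail to reject H0; the data do not provide sufficient evidence against H0.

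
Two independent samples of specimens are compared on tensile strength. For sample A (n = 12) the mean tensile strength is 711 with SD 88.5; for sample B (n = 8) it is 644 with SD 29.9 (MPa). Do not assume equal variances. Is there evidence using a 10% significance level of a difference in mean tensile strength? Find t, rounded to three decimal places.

Let group 1 = sample A, group 2 = sample B. H0: μ_1 = μ_2; H1: μ_1 ≠ μ_2 (Welch's two-sample t-test, two-sided).
t = (x̄_1 − x̄_2)/√(s_1²/n_1 + s_2²/n_2) = (711 − 644)/√(88.5²/12 + 29.9²/8) = 2.423
Welch–Satterthwaite df ≈ 14.42
Two-sided p-value ≈ 0.0291
Since p ≈ 0.0291 < α = 0.1, reject H0; the data support H1.

2.423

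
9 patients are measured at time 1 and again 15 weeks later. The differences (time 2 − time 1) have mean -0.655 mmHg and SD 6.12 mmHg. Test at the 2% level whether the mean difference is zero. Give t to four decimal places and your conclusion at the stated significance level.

H0: μ_d = 0; H1: μ_d ≠ 0 (paired t-test on the differences, two-sided).
t = d̄/(s_d/√n) = -0.655/(6.12/√9) = -0.3211
df = n − 1 = 8
Two-sided p-value ≈ 0.7564
Since p ≈ 0.7564 > α = 0.02, fail to reject H0; the evidence is not statistically significant.

t = -0.3211; fail to reject H0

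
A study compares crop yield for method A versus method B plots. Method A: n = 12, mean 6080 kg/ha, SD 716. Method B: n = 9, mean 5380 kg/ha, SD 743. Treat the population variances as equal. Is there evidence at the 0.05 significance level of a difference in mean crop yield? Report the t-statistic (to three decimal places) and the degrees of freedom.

t = 2.182, df = 19

Let group 1 = method A, group 2 = method B. H0: μ_1 = μ_2; H1: μ_1 ≠ μ_2 (two-sample pooled-variance t-test, two-sided).
s_p² = [(12−1)·716² + (9−1)·743²]/(12+9−2) = 529243
t = (6080 − 5380)/√[529243·(1/12 + 1/9)] = 2.182
df = n₁ + n₂ − 2 = 19
Two-sided p-value ≈ 0.0419
Since p ≈ 0.0419 < α = 0.05, reject H0; the evidence is statistically significant.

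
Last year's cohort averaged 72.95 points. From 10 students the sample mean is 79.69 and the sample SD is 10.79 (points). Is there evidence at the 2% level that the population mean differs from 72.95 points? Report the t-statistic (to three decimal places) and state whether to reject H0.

t = 1.975; fail to reject H0

H0: μ = 72.95; H1: μ ≠ 72.95 (one-sample t-test, two-sided).
t = (x̄ − μ₀)/(s/√n) = (79.69 − 72.95)/(10.79/√10) = 1.975
df = n − 1 = 9
Two-sided p-value ≈ 0.0797
Since p ≈ 0.0797 > α = 0.02, fail to reject H0; the data do not provide sufficient evidence against H0.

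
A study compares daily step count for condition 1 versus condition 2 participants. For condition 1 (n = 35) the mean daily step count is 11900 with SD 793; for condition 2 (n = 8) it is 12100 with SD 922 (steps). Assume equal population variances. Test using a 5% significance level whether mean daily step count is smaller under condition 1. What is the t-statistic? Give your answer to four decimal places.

-0.6251

Let group 1 = condition 1, group 2 = condition 2. H0: μ_1 = μ_2; H1: μ_1 < μ_2 (two-sample pooled-variance t-test, left-tailed).
s_p² = [(35−1)·793² + (8−1)·922²]/(35+8−2) = 666621
t = (11900 − 12100)/√[666621·(1/35 + 1/8)] = -0.6251
df = n₁ + n₂ − 2 = 41
p-value = P(T ≤ -0.6251) ≈ 0.2677
Since p ≈ 0.2677 > α = 0.05, fail to reject H0; the evidence is not statistically significant.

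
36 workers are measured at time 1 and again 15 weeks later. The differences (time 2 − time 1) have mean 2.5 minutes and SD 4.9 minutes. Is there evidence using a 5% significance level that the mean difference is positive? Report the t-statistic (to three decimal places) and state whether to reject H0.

t = 3.061; reject H0

H0: μ_d = 0; H1: μ_d > 0 (paired t-test on the differences, right-tailed).
t = d̄/(s_d/√n) = 2.5/(4.9/√36) = 3.061
df = n − 1 = 35
p-value = P(T ≥ 3.061) ≈ 0.0021
Since p ≈ 0.0021 < α = 0.05, reject H0; the evidence is statistically significant.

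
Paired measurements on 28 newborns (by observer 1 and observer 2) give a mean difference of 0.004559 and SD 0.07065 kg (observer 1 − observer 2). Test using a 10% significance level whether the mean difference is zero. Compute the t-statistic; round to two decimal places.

H0: μ_d = 0; H1: μ_d ≠ 0 (paired t-test on the differences, two-sided).
t = d̄/(s_d/√n) = 0.004559/(0.07065/√28) = 0.34
df = n − 1 = 27
Two-sided p-value ≈ 0.735
Since p ≈ 0.735 > α = 0.1, fail to reject H0; the data do not provide sufficient evidence against H0.

0.34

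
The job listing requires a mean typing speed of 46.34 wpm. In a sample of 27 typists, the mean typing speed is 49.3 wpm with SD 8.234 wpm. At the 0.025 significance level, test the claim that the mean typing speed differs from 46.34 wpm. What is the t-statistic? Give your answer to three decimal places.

H0: μ = 46.34; H1: μ ≠ 46.34 (one-sample t-test, two-sided).
t = (x̄ − μ₀)/(s/√n) = (49.3 − 46.34)/(8.234/√27) = 1.868
df = n − 1 = 26
Two-sided p-value ≈ 0.0731
Since p ≈ 0.0731 > α = 0.025, fail to reject H0; the data do not provide sufficient evidence against H0.

1.868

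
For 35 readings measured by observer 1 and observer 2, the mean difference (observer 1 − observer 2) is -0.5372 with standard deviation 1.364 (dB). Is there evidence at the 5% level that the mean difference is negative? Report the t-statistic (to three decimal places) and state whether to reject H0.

t = -2.330; reject H0

H0: μ_d = 0; H1: μ_d < 0 (paired t-test on the differences, left-tailed).
t = d̄/(s_d/√n) = -0.5372/(1.364/√35) = -2.330
df = n − 1 = 34
p-value = P(T ≤ -2.330) ≈ 0.0129
Since p ≈ 0.0129 < α = 0.05, reject H0; the data support H1.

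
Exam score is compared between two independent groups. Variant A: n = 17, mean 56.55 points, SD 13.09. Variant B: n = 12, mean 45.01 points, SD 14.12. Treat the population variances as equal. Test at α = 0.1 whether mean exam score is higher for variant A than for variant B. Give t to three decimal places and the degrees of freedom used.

t = 2.264, df = 27

Let group 1 = variant A, group 2 = variant B. H0: μ_1 = μ_2; H1: μ_1 > μ_2 (two-sample pooled-variance t-test, right-tailed).
s_p² = [(17−1)·13.09² + (12−1)·14.12²]/(17+12−2) = 182.766
t = (56.55 − 45.01)/√[182.766·(1/17 + 1/12)] = 2.264
df = n₁ + n₂ − 2 = 27
p-value = P(T ≥ 2.264) ≈ 0.0159
Since p ≈ 0.0159 < α = 0.1, reject H0; the evidence is statistically significant.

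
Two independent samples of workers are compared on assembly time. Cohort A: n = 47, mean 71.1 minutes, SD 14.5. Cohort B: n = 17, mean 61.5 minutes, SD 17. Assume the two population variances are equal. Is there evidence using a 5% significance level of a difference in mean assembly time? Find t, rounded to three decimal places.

Let group 1 = cohort A, group 2 = cohort B. H0: μ_1 = μ_2; H1: μ_1 ≠ μ_2 (two-sample pooled-variance t-test, two-sided).
s_p² = [(47−1)·14.5² + (17−1)·17²]/(47+17−2) = 230.573
t = (71.1 − 61.5)/√[230.573·(1/47 + 1/17)] = 2.234
df = n₁ + n₂ − 2 = 62
Two-sided p-value ≈ 0.029
Since p ≈ 0.029 < α = 0.05, reject H0; the data support H1.

2.234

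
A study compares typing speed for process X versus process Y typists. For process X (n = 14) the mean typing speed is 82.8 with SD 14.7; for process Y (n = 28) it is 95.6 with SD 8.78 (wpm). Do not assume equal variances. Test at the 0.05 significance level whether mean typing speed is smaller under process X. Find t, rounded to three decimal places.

-3.001

Let group 1 = process X, group 2 = process Y. H0: μ_1 = μ_2; H1: μ_1 < μ_2 (Welch's two-sample t-test, left-tailed).
t = (x̄_1 − x̄_2)/√(s_1²/n_1 + s_2²/n_2) = (82.8 − 95.6)/√(14.7²/14 + 8.78²/28) = -3.001
Welch–Satterthwaite df ≈ 17.78
p-value = P(T ≤ -3.001) ≈ 0.0039
Since p ≈ 0.0039 < α = 0.05, reject H0; the evidence is statistically significant.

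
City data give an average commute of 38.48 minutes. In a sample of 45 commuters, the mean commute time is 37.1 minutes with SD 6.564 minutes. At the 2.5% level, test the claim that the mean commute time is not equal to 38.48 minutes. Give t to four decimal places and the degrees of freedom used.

t = -1.4103, df = 44

H0: μ = 38.48; H1: μ ≠ 38.48 (one-sample t-test, two-sided).
t = (x̄ − μ₀)/(s/√n) = (37.1 − 38.48)/(6.564/√45) = -1.4103
df = n − 1 = 44
Two-sided p-value ≈ 0.1655
Since p ≈ 0.1655 > α = 0.025, fail to reject H0; the evidence is not statistically significant.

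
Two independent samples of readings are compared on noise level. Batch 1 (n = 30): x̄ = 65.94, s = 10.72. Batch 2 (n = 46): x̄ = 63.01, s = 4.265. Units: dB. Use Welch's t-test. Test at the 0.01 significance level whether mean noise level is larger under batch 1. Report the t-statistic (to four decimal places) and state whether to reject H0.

t = 1.4253; fail to reject H0

Let group 1 = batch 1, group 2 = batch 2. H0: μ_1 = μ_2; H1: μ_1 > μ_2 (Welch's two-sample t-test, right-tailed).
t = (x̄_1 − x̄_2)/√(s_1²/n_1 + s_2²/n_2) = (65.94 − 63.01)/√(10.72²/30 + 4.265²/46) = 1.4253
Welch–Satterthwaite df ≈ 35.06
p-value = P(T ≥ 1.4253) ≈ 0.081
Since p ≈ 0.081 > α = 0.01, fail to reject H0; the evidence is not statistically significant.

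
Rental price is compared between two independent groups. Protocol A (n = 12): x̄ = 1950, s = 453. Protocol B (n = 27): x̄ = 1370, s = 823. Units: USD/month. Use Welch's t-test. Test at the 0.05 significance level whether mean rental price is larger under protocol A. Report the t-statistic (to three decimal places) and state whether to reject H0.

Let group 1 = protocol A, group 2 = protocol B. H0: μ_1 = μ_2; H1: μ_1 > μ_2 (Welch's two-sample t-test, right-tailed).
t = (x̄_1 − x̄_2)/√(s_1²/n_1 + s_2²/n_2) = (1950 − 1370)/√(453²/12 + 823²/27) = 2.824
Welch–Satterthwaite df ≈ 35.04
p-value = P(T ≥ 2.824) ≈ 0.0039
Since p ≈ 0.0039 < α = 0.05, reject H0; the data support H1.

t = 2.824; reject H0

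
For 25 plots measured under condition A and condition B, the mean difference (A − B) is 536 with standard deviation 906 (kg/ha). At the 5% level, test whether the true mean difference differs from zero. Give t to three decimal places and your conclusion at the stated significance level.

H0: μ_d = 0; H1: μ_d ≠ 0 (paired t-test on the differences, two-sided).
t = d̄/(s_d/√n) = 536/(906/√25) = 2.958
df = n − 1 = 24
Two-sided p-value ≈ 0.007
Since p ≈ 0.007 < α = 0.05, reject H0; the evidence is statistically significant.

t = 2.958; reject H0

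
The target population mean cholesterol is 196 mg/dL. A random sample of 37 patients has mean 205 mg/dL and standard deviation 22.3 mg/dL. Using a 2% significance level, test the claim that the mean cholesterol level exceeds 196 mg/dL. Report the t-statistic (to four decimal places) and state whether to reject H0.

t = 2.4549; reject H0

H0: μ = 196; H1: μ > 196 (one-sample t-test, right-tailed).
t = (x̄ − μ₀)/(s/√n) = (205 − 196)/(22.3/√37) = 2.4549
df = n − 1 = 36
p-value = P(T ≥ 2.4549) ≈ 0.0095
Since p ≈ 0.0095 < α = 0.02, reject H0; the evidence is statistically significant.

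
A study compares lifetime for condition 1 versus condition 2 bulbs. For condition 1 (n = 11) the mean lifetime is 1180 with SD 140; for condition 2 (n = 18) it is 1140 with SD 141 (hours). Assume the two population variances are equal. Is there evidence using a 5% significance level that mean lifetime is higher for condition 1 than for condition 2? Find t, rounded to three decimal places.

Let group 1 = condition 1, group 2 = condition 2. H0: μ_1 = μ_2; H1: μ_1 > μ_2 (two-sample pooled-variance t-test, right-tailed).
s_p² = [(11−1)·140² + (18−1)·141²]/(11+18−2) = 19776.9
t = (1180 − 1140)/√[19776.9·(1/11 + 1/18)] = 0.743
df = n₁ + n₂ − 2 = 27
p-value = P(T ≥ 0.743) ≈ 0.2319
Since p ≈ 0.2319 > α = 0.05, fail to reject H0; the data do not provide sufficient evidence against H0.

0.743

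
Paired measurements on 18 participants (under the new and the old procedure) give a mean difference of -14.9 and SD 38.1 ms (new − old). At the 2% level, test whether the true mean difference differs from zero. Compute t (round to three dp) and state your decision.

t = -1.659; fail to reject H0

H0: μ_d = 0; H1: μ_d ≠ 0 (paired t-test on the differences, two-sided).
t = d̄/(s_d/√n) = -14.9/(38.1/√18) = -1.659
df = n − 1 = 17
Two-sided p-value ≈ 0.1154
Since p ≈ 0.1154 > α = 0.02, fail to reject H0; the evidence is not statistically significant.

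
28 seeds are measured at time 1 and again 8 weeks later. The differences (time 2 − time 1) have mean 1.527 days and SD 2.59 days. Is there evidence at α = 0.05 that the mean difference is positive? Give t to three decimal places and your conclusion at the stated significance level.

H0: μ_d = 0; H1: μ_d > 0 (paired t-test on the differences, right-tailed).
t = d̄/(s_d/√n) = 1.527/(2.59/√28) = 3.120
df = n − 1 = 27
p-value = P(T ≥ 3.120) ≈ 0.0021
Since p ≈ 0.0021 < α = 0.05, reject H0; the evidence is statistically significant.

t = 3.120; reject H0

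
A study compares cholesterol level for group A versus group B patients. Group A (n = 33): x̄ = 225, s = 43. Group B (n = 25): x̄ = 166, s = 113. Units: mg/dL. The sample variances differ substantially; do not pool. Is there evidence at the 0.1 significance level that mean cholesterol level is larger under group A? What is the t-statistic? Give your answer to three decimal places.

Let group 1 = group A, group 2 = group B. H0: μ_1 = μ_2; H1: μ_1 > μ_2 (Welch's two-sample t-test, right-tailed).
t = (x̄_1 − x̄_2)/√(s_1²/n_1 + s_2²/n_2) = (225 − 166)/√(43²/33 + 113²/25) = 2.478
Welch–Satterthwaite df ≈ 29.29
p-value = P(T ≥ 2.478) ≈ 0.010
Since p ≈ 0.010 < α = 0.1, reject H0; the data support H1.

2.478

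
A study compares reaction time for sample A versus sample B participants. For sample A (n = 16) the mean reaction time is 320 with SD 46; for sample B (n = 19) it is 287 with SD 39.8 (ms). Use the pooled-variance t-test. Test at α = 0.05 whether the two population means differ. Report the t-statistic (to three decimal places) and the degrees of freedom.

t = 2.276, df = 33

Let group 1 = sample A, group 2 = sample B. H0: μ_1 = μ_2; H1: μ_1 ≠ μ_2 (two-sample pooled-variance t-test, two-sided).
s_p² = [(16−1)·46² + (19−1)·39.8²]/(16+19−2) = 1825.84
t = (320 − 287)/√[1825.84·(1/16 + 1/19)] = 2.276
df = n₁ + n₂ − 2 = 33
Two-sided p-value ≈ 0.029
Since p ≈ 0.029 < α = 0.05, reject H0; the data support H1.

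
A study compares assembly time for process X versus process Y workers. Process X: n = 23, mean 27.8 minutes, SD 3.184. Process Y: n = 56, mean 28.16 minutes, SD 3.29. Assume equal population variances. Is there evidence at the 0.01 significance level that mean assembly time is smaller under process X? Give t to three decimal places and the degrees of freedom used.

t = -0.446, df = 77

Let group 1 = process X, group 2 = process Y. H0: μ_1 = μ_2; H1: μ_1 < μ_2 (two-sample pooled-variance t-test, left-tailed).
s_p² = [(23−1)·3.184² + (56−1)·3.29²]/(23+56−2) = 10.628
t = (27.8 − 28.16)/√[10.628·(1/23 + 1/56)] = -0.446
df = n₁ + n₂ − 2 = 77
p-value = P(T ≤ -0.446) ≈ 0.3285
Since p ≈ 0.3285 > α = 0.01, fail to reject H0; the evidence is not statistically significant.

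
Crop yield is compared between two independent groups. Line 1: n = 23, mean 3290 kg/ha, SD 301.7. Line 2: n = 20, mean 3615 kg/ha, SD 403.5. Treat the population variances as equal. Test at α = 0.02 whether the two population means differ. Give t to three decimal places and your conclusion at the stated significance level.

t = -3.015; reject H0

Let group 1 = line 1, group 2 = line 2. H0: μ_1 = μ_2; H1: μ_1 ≠ μ_2 (two-sample pooled-variance t-test, two-sided).
s_p² = [(23−1)·301.7² + (20−1)·403.5²]/(23+20−2) = 124291
t = (3290 − 3615)/√[124291·(1/23 + 1/20)] = -3.015
df = n₁ + n₂ − 2 = 41
Two-sided p-value ≈ 0.004
Since p ≈ 0.004 < α = 0.02, reject H0; the evidence is statistically significant.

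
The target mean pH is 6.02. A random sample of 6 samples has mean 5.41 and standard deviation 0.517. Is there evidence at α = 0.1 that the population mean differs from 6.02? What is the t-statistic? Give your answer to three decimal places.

H0: μ = 6.02; H1: μ ≠ 6.02 (one-sample t-test, two-sided).
t = (x̄ − μ₀)/(s/√n) = (5.41 − 6.02)/(0.517/√6) = -2.890
df = n − 1 = 5
Two-sided p-value ≈ 0.0342
Since p ≈ 0.0342 < α = 0.1, reject H0; the data support H1.

-2.890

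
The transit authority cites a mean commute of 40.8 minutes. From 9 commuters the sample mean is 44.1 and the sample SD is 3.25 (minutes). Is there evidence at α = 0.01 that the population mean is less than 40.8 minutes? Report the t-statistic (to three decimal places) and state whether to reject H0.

H0: μ = 40.8; H1: μ < 40.8 (one-sample t-test, left-tailed).
t = (x̄ − μ₀)/(s/√n) = (44.1 − 40.8)/(3.25/√9) = 3.046
df = n − 1 = 8
p-value = P(T ≤ 3.046) ≈ 0.992
Since p ≈ 0.992 > α = 0.01, fail to reject H0; the data do not provide sufficient evidence against H0.

t = 3.046; fail to reject H0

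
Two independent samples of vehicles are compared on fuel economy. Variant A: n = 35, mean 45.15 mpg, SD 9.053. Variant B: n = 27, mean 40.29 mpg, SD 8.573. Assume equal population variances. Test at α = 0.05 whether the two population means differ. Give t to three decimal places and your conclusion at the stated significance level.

t = 2.144; reject H0

Let group 1 = variant A, group 2 = variant B. H0: μ_1 = μ_2; H1: μ_1 ≠ μ_2 (two-sample pooled-variance t-test, two-sided).
s_p² = [(35−1)·9.053² + (27−1)·8.573²]/(35+27−2) = 78.2906
t = (45.15 − 40.29)/√[78.2906·(1/35 + 1/27)] = 2.144
df = n₁ + n₂ − 2 = 60
Two-sided p-value ≈ 0.0361
Since p ≈ 0.0361 < α = 0.05, reject H0; the evidence is statistically significant.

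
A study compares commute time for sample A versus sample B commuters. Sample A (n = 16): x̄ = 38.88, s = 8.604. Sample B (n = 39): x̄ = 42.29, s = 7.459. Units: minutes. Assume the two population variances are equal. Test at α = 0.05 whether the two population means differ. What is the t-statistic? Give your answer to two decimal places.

-1.47

Let group 1 = sample A, group 2 = sample B. H0: μ_1 = μ_2; H1: μ_1 ≠ μ_2 (two-sample pooled-variance t-test, two-sided).
s_p² = [(16−1)·8.604² + (39−1)·7.459²]/(16+39−2) = 60.842
t = (38.88 − 42.29)/√[60.842·(1/16 + 1/39)] = -1.47
df = n₁ + n₂ − 2 = 53
Two-sided p-value ≈ 0.147
Since p ≈ 0.147 > α = 0.05, fail to reject H0; the evidence is not statistically significant.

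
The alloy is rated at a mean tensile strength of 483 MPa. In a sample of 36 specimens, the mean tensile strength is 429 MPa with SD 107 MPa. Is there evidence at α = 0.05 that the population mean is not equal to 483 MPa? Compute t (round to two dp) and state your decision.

H0: μ = 483; H1: μ ≠ 483 (one-sample t-test, two-sided).
t = (x̄ − μ₀)/(s/√n) = (429 − 483)/(107/√36) = -3.03
df = n − 1 = 35
Two-sided p-value ≈ 0.005
Since p ≈ 0.005 < α = 0.05, reject H0; the evidence is statistically significant.

t = -3.03; reject H0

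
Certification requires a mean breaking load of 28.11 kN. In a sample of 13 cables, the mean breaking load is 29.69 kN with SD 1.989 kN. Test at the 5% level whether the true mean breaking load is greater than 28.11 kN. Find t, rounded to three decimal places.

H0: μ = 28.11; H1: μ > 28.11 (one-sample t-test, right-tailed).
t = (x̄ − μ₀)/(s/√n) = (29.69 − 28.11)/(1.989/√13) = 2.864
df = n − 1 = 12
p-value = P(T ≥ 2.864) ≈ 0.0071
Since p ≈ 0.0071 < α = 0.05, reject H0; the evidence is statistically significant.

2.864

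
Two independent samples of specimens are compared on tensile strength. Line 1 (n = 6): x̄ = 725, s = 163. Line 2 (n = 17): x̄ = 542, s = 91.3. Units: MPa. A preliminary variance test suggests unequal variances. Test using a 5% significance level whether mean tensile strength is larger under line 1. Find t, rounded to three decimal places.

Let group 1 = line 1, group 2 = line 2. H0: μ_1 = μ_2; H1: μ_1 > μ_2 (Welch's two-sample t-test, right-tailed).
t = (x̄_1 − x̄_2)/√(s_1²/n_1 + s_2²/n_2) = (725 − 542)/√(163²/6 + 91.3²/17) = 2.609
Welch–Satterthwaite df ≈ 6.15
p-value = P(T ≥ 2.609) ≈ 0.020
Since p ≈ 0.020 < α = 0.05, reject H0; the data support H1.

2.609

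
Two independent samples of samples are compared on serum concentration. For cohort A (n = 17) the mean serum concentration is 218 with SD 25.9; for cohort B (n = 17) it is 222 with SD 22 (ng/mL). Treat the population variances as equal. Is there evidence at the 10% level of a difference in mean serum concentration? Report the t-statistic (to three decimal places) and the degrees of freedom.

Let group 1 = cohort A, group 2 = cohort B. H0: μ_1 = μ_2; H1: μ_1 ≠ μ_2 (two-sample pooled-variance t-test, two-sided).
s_p² = [(17−1)·25.9² + (17−1)·22²]/(17+17−2) = 577.405
t = (218 − 222)/√[577.405·(1/17 + 1/17)] = -0.485
df = n₁ + n₂ − 2 = 32
Two-sided p-value ≈ 0.6308
Since p ≈ 0.6308 > α = 0.1, fail to reject H0; the evidence is not statistically significant.

t = -0.485, df = 32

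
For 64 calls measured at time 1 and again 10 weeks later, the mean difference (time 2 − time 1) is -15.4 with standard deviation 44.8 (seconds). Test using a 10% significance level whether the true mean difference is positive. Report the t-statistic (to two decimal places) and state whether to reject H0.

H0: μ_d = 0; H1: μ_d > 0 (paired t-test on the differences, right-tailed).
t = d̄/(s_d/√n) = -15.4/(44.8/√64) = -2.75
df = n − 1 = 63
p-value = P(T ≥ -2.75) ≈ 0.9961
Since p ≈ 0.9961 > α = 0.1, fail to reject H0; the data do not provide sufficient evidence against H0.

t = -2.75; fail to reject H0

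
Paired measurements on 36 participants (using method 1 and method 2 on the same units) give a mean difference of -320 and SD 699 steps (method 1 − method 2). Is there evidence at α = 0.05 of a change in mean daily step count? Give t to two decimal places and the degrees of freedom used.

H0: μ_d = 0; H1: μ_d ≠ 0 (paired t-test on the differences, two-sided).
t = d̄/(s_d/√n) = -320/(699/√36) = -2.75
df = n − 1 = 35
Two-sided p-value ≈ 0.0094
Since p ≈ 0.0094 < α = 0.05, reject H0; the data support H1.

t = -2.75, df = 35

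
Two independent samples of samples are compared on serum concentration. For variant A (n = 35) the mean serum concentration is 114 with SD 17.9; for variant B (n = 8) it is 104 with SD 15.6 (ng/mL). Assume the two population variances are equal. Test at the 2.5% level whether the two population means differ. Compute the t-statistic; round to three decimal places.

Let group 1 = variant A, group 2 = variant B. H0: μ_1 = μ_2; H1: μ_1 ≠ μ_2 (two-sample pooled-variance t-test, two-sided).
s_p² = [(35−1)·17.9² + (8−1)·15.6²]/(35+8−2) = 307.255
t = (114 − 104)/√[307.255·(1/35 + 1/8)] = 1.456
df = n₁ + n₂ − 2 = 41
Two-sided p-value ≈ 0.1531
Since p ≈ 0.1531 > α = 0.025, fail to reject H0; the data do not provide sufficient evidence against H0.

1.456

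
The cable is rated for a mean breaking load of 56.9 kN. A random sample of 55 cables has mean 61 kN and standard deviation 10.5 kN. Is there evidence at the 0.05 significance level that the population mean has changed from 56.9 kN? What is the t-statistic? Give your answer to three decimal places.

2.896

H0: μ = 56.9; H1: μ ≠ 56.9 (one-sample t-test, two-sided).
t = (x̄ − μ₀)/(s/√n) = (61 − 56.9)/(10.5/√55) = 2.896
df = n − 1 = 54
Two-sided p-value ≈ 0.005
Since p ≈ 0.005 < α = 0.05, reject H0; the data support H1.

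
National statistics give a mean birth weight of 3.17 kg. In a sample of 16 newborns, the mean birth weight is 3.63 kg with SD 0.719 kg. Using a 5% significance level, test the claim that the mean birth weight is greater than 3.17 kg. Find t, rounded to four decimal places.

H0: μ = 3.17; H1: μ > 3.17 (one-sample t-test, right-tailed).
t = (x̄ − μ₀)/(s/√n) = (3.63 − 3.17)/(0.719/√16) = 2.5591
df = n − 1 = 15
p-value = P(T ≥ 2.5591) ≈ 0.0109
Since p ≈ 0.0109 < α = 0.05, reject H0; the evidence is statistically significant.

2.5591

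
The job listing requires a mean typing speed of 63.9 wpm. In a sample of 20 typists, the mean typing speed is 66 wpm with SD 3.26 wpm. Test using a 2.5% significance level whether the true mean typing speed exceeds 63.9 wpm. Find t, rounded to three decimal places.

H0: μ = 63.9; H1: μ > 63.9 (one-sample t-test, right-tailed).
t = (x̄ − μ₀)/(s/√n) = (66 − 63.9)/(3.26/√20) = 2.881
df = n − 1 = 19
p-value = P(T ≥ 2.881) ≈ 0.005
Since p ≈ 0.005 < α = 0.025, reject H0; the data support H1.

2.881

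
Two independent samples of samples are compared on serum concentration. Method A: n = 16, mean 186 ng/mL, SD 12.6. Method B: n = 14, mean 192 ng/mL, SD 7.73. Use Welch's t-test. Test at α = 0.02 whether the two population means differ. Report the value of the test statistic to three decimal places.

Let group 1 = method A, group 2 = method B. H0: μ_1 = μ_2; H1: μ_1 ≠ μ_2 (Welch's two-sample t-test, two-sided).
t = (x̄_1 − x̄_2)/√(s_1²/n_1 + s_2²/n_2) = (186 − 192)/√(12.6²/16 + 7.73²/14) = -1.593
Welch–Satterthwaite df ≈ 25.28
Two-sided p-value ≈ 0.1236
Since p ≈ 0.1236 > α = 0.02, fail to reject H0; the data do not provide sufficient evidence against H0.

-1.593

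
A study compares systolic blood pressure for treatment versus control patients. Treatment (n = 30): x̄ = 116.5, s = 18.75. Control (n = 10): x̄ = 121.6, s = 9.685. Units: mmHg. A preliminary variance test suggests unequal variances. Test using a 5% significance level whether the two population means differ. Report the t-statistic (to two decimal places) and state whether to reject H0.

Let group 1 = treatment, group 2 = control. H0: μ_1 = μ_2; H1: μ_1 ≠ μ_2 (Welch's two-sample t-test, two-sided).
t = (x̄_1 − x̄_2)/√(s_1²/n_1 + s_2²/n_2) = (116.5 − 121.6)/√(18.75²/30 + 9.685²/10) = -1.11
Welch–Satterthwaite df ≈ 30.68
Two-sided p-value ≈ 0.275
Since p ≈ 0.275 > α = 0.05, fail to reject H0; the data do not provide sufficient evidence against H0.

t = -1.11; fail to reject H0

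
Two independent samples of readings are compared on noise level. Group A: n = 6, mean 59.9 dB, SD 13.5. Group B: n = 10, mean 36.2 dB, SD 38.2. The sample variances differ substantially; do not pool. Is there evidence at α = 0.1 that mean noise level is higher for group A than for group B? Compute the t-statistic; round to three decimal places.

Let group 1 = group A, group 2 = group B. H0: μ_1 = μ_2; H1: μ_1 > μ_2 (Welch's two-sample t-test, right-tailed).
t = (x̄_1 − x̄_2)/√(s_1²/n_1 + s_2²/n_2) = (59.9 − 36.2)/√(13.5²/6 + 38.2²/10) = 1.785
Welch–Satterthwaite df ≈ 12.19
p-value = P(T ≥ 1.785) ≈ 0.050
Since p ≈ 0.050 < α = 0.1, reject H0; the evidence is statistically significant.

1.785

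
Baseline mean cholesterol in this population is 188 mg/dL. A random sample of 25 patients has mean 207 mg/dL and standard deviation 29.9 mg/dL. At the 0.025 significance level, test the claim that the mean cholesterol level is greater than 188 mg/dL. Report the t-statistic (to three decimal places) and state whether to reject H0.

H0: μ = 188; H1: μ > 188 (one-sample t-test, right-tailed).
t = (x̄ − μ₀)/(s/√n) = (207 − 188)/(29.9/√25) = 3.177
df = n − 1 = 24
p-value = P(T ≥ 3.177) ≈ 0.002
Since p ≈ 0.002 < α = 0.025, reject H0; the data support H1.

t = 3.177; reject H0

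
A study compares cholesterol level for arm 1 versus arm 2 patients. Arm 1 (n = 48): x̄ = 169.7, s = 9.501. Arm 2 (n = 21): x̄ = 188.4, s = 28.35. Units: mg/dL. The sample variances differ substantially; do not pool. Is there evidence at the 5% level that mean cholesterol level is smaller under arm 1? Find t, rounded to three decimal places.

-2.951

Let group 1 = arm 1, group 2 = arm 2. H0: μ_1 = μ_2; H1: μ_1 < μ_2 (Welch's two-sample t-test, left-tailed).
t = (x̄_1 − x̄_2)/√(s_1²/n_1 + s_2²/n_2) = (169.7 − 188.4)/√(9.501²/48 + 28.35²/21) = -2.951
Welch–Satterthwaite df ≈ 21.99
p-value = P(T ≤ -2.951) ≈ 0.0037
Since p ≈ 0.0037 < α = 0.05, reject H0; the evidence is statistically significant.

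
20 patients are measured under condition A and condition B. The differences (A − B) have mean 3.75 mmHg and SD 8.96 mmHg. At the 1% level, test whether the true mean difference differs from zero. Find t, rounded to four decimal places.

H0: μ_d = 0; H1: μ_d ≠ 0 (paired t-test on the differences, two-sided).
t = d̄/(s_d/√n) = 3.75/(8.96/√20) = 1.8717
df = n − 1 = 19
Two-sided p-value ≈ 0.0767
Since p ≈ 0.0767 > α = 0.01, fail to reject H0; the evidence is not statistically significant.

1.8717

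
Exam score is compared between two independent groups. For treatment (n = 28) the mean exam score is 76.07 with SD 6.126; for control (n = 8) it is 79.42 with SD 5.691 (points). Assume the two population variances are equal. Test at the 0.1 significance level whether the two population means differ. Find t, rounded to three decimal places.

Let group 1 = treatment, group 2 = control. H0: μ_1 = μ_2; H1: μ_1 ≠ μ_2 (two-sample pooled-variance t-test, two-sided).
s_p² = [(28−1)·6.126² + (8−1)·5.691²]/(28+8−2) = 36.4696
t = (76.07 − 79.42)/√[36.4696·(1/28 + 1/8)] = -1.384
df = n₁ + n₂ − 2 = 34
Two-sided p-value ≈ 0.175
Since p ≈ 0.175 > α = 0.1, fail to reject H0; the data do not provide sufficient evidence against H0.

-1.384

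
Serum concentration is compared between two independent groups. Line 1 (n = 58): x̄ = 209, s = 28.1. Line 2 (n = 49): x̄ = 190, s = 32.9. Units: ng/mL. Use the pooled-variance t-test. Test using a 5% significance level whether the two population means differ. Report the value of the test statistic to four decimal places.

Let group 1 = line 1, group 2 = line 2. H0: μ_1 = μ_2; H1: μ_1 ≠ μ_2 (two-sample pooled-variance t-test, two-sided).
s_p² = [(58−1)·28.1² + (49−1)·32.9²]/(58+49−2) = 923.461
t = (209 − 190)/√[923.461·(1/58 + 1/49)] = 3.2223
df = n₁ + n₂ − 2 = 105
Two-sided p-value ≈ 0.002
Since p ≈ 0.002 < α = 0.05, reject H0; the data support H1.

3.2223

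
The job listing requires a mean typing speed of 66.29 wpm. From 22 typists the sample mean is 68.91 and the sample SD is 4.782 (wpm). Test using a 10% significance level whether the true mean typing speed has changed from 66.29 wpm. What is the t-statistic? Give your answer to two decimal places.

2.57

H0: μ = 66.29; H1: μ ≠ 66.29 (one-sample t-test, two-sided).
t = (x̄ − μ₀)/(s/√n) = (68.91 − 66.29)/(4.782/√22) = 2.57
df = n − 1 = 21
Two-sided p-value ≈ 0.018
Since p ≈ 0.018 < α = 0.1, reject H0; the data support H1.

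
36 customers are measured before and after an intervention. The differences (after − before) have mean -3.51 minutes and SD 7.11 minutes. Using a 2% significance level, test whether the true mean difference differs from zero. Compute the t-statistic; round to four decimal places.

-2.9620

H0: μ_d = 0; H1: μ_d ≠ 0 (paired t-test on the differences, two-sided).
t = d̄/(s_d/√n) = -3.51/(7.11/√36) = -2.9620
df = n − 1 = 35
Two-sided p-value ≈ 0.0055
Since p ≈ 0.0055 < α = 0.02, reject H0; the data support H1.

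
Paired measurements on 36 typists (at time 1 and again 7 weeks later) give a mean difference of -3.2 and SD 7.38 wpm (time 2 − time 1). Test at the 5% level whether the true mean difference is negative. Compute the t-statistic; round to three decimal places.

-2.602

H0: μ_d = 0; H1: μ_d < 0 (paired t-test on the differences, left-tailed).
t = d̄/(s_d/√n) = -3.2/(7.38/√36) = -2.602
df = n − 1 = 35
p-value = P(T ≤ -2.602) ≈ 0.007
Since p ≈ 0.007 < α = 0.05, reject H0; the data support H1.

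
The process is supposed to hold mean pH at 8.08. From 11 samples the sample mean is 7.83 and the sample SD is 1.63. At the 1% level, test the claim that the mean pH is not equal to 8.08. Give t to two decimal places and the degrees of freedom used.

t = -0.51, df = 10

H0: μ = 8.08; H1: μ ≠ 8.08 (one-sample t-test, two-sided).
t = (x̄ − μ₀)/(s/√n) = (7.83 − 8.08)/(1.63/√11) = -0.51
df = n − 1 = 10
Two-sided p-value ≈ 0.622
Since p ≈ 0.622 > α = 0.01, fail to reject H0; the data do not provide sufficient evidence against H0.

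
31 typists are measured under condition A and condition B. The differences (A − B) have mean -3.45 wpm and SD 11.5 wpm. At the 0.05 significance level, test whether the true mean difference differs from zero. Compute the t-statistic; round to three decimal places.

H0: μ_d = 0; H1: μ_d ≠ 0 (paired t-test on the differences, two-sided).
t = d̄/(s_d/√n) = -3.45/(11.5/√31) = -1.670
df = n − 1 = 30
Two-sided p-value ≈ 0.105
Since p ≈ 0.105 > α = 0.05, fail to reject H0; the evidence is not statistically significant.

-1.670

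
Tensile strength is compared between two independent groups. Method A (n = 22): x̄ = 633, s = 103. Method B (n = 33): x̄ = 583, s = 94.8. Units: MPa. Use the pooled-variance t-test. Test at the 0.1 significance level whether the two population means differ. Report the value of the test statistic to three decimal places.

1.851

Let group 1 = method A, group 2 = method B. H0: μ_1 = μ_2; H1: μ_1 ≠ μ_2 (two-sample pooled-variance t-test, two-sided).
s_p² = [(22−1)·103² + (33−1)·94.8²]/(22+33−2) = 9629.7
t = (633 − 583)/√[9629.7·(1/22 + 1/33)] = 1.851
df = n₁ + n₂ − 2 = 53
Two-sided p-value ≈ 0.0697
Since p ≈ 0.0697 < α = 0.1, reject H0; the evidence is statistically significant.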